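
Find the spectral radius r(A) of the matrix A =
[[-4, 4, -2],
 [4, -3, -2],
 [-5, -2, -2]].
r(A) ≈ 7.6383

The eigenvalues of A are the roots of its characteristic polynomial. With M = A (coefficients from the trace, the sum of principal 2x2 minors, and det A):
  p(λ) = det(λ I - M) = λ^3 + 9λ^2 - 4λ - 110.
No integer candidate from the rational root theorem (±divisors of 110) is a root, so the roots are irrational. The cubic discriminant is Δ = 66892 > 0, so there are three distinct real roots. p(-8) = -14 and p(-7) = 16 have opposite signs, so a root lies in (-8, -7); Newton's method refines it to λ ≈ -7.6383. p(-5) = 10 and p(-4) = -14 have opposite signs, so a root lies in (-5, -4); Newton's method refines it to λ ≈ -4.5363. p(3) = -14 and p(4) = 82 have opposite signs, so a root lies in (3, 4); Newton's method refines it to λ ≈ 3.1746. Check (Vieta): the three roots sum to -9, matching tr M = -9.
Thus the eigenvalues (to 4 decimals) are -7.6383 (modulus 7.6383); -4.5363 (modulus 4.5363); 3.1746 (modulus 3.1746). The spectral radius is the largest modulus: r(A) ≈ 7.6383. (Cross-check: r(A) ≤ ||A||_2 ≈ 8.1863; equality holds whenever A is normal, though it can also hold for some non-normal A.)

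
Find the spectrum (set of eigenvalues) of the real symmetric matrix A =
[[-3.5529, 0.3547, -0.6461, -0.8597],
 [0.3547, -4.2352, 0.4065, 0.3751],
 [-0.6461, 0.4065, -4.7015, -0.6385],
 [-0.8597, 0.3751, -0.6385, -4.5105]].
sigma(A) ≈ {-6, -4, -3} (-4 with multiplicity 2)

A is real symmetric, so its spectrum consists of real eigenvalues. Expanding the characteristic polynomial of the displayed matrix gives
  det(λ I - A) = p(λ) = λ^4 + (17)λ^3 + (106.0014)λ^2 + (288.006)λ + (288.0084).
Solving p(λ) = 0 yields eigenvalues ≈ -6, -4, -4, -3. (A is shown rounded to 4 decimals, so these recover the underlying integer eigenvalues to within that precision.)
Verification: the trace of A = -17 equals the sum of eigenvalues -17, and det(A) ≈ 288.0084 matches the eigenvalue product 288.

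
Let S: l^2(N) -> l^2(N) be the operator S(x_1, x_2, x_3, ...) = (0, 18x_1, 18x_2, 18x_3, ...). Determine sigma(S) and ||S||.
sigma(S) = closed disk {z in C : |z| ≤ 18}; ||S|| = 18

Note S = 18·U where U is the unit right shift (U x)_k = x_{k-1} (with x_0 := 0); so ||S|| = 18||U|| and sigma(S) = 18·sigma(U). ||S x||^2 = sum_{k≥1} |18x_k|^2 = 324||x||^2, so ||S|| = 18 and sigma(S) ⊂ {|z| ≤ 18}. For any |lambda| < 18, the equation (S - lambda I) x = 0 forces x_1 = 0, then 18x_k = lambda x_{k+1} ⇒ x = 0, so S has no eigenvalues. But (S - lambda I) is not surjective for |lambda| < 18: solving (S - lambda I) x = e_1 would require x_n proportional to (lambda/18)^(-n), which is not in l^2. So every |lambda| < 18 lies in the residual spectrum. The boundary |lambda| = 18 is in the approximate point spectrum (the spectrum is closed). Hence sigma(S) is the closed disk of radius 18.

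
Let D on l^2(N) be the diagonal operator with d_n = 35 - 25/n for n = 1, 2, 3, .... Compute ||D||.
||D|| = 35

For a diagonal operator on l^2 with entries d_n, ||D|| = sup_n |d_n|. Here d_1 = 10, d_2 = 45/2, ..., and d_n = 35 - 25/n increases monotonically toward 35. All terms lie in [10, 35), so |d_n| = d_n and the supremum is the limit 35, which is not attained by any individual d_n. Hence ||D|| = 35.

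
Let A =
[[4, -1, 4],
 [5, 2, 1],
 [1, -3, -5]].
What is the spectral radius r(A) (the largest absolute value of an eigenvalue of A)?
r(A) ≈ 5.775

The eigenvalues of A are the roots of its characteristic polynomial. With M = A (coefficients from the trace, the sum of principal 2x2 minors, and det A):
  p(λ) = det(λ I - M) = λ^3 - λ^2 - 18λ + 122.
No integer candidate from the rational root theorem (±divisors of 122) is a root, so the roots are irrational. The cubic discriminant is Δ = -338200 < 0, so there is one real root and a complex-conjugate pair. p(-6) = -22 and p(-5) = 62 have opposite signs, so a root lies in (-6, -5); Newton's method refines it to λ ≈ -5.775. Dividing out (λ - (-5.775)) leaves approximately λ^2 - 6.775λ + 21.1256. For λ^2 - 6.775λ + 21.1256 the discriminant is -38.6017. It is negative, so the remaining roots are the complex-conjugate pair λ ≈ 3.3875 ± 3.1065i. Their product equals the constant term, so |λ|^2 ≈ 21.1256 and |λ| ≈ 4.5963.
Thus the eigenvalues (to 4 decimals) are -5.775 (modulus 5.775); 3.3875 ± 3.1065i (modulus 4.5963). The spectral radius is the largest modulus: r(A) ≈ 5.775. (Cross-check: r(A) ≤ ||A||_2 ≈ 7.7987; equality holds whenever A is normal, though it can also hold for some non-normal A.)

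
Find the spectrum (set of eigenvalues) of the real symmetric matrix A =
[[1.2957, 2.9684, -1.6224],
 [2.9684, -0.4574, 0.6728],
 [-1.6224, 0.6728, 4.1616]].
sigma(A) ≈ {-3, 3, 5}

A is real symmetric, so its spectrum consists of real eigenvalues. Expanding the characteristic polynomial of the displayed matrix gives
  det(λ I - A) = p(λ) = λ^3 + (-5)λ^2 + (-9)λ + (44.9988).
Solving p(λ) = 0 yields eigenvalues ≈ -3, 3, 5. (A is shown rounded to 4 decimals, so these recover the underlying integer eigenvalues to within that precision.)
Verification: the trace of A = 5 equals the sum of eigenvalues 5, and det(A) ≈ -44.9988 matches the eigenvalue product -45.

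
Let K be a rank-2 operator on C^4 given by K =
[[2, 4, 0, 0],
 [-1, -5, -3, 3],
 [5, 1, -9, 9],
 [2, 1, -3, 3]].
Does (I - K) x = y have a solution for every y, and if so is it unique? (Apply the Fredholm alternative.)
(I - K) is invertible (det(I - K) = 22 ≠ 0), so for every y in C^4 the equation (I - K) x = y has a unique solution.

K has rank 2 and factors as K = U V^T = u1 v1^T + u2 v2^T with u1 = (0, 1, 3, 1), v1 = (1, -1, -3, 3), u2 = (2, -2, 2, 1), v2 = (1, 2, 0, 0) (multiplying out reproduces the displayed K). The nonzero eigenvalues of U V^T coincide with those of the 2 x 2 matrix G = V^T U = [[v1·u1, v1·u2], [v2·u1, v2·u2]] = [[-7, 1], [2, -2]], and by the Sylvester determinant identity det(I_4 - U V^T) = det(I_2 - V^T U) = det([[8, -1], [-2, 3]]) = (8)(3) - (-1)(-2) = 22. (Direct check: I - K =
[[-1, -4, 0, 0],
 [1, 6, 3, -3],
 [-5, -1, 10, -9],
 [-2, -1, 3, -2]]
has determinant 22.) The finite-dimensional Fredholm alternative says: either (I - K) is invertible, or ker(I - K) ≠ {0} and then range(I - K) = ker((I - K)^*)^⊥, with dim ker(I - K) = dim ker((I - K)^*). Since det(I - K) ≠ 0, 1 is not an eigenvalue of K and ker(I - K) = {0}, so we are in the first case: for every y there is a unique x = (I - K)^(-1) y. (Explicitly, by the Woodbury identity, (I - U V^T)^(-1) = I + U (I_2 - G)^(-1) V^T.)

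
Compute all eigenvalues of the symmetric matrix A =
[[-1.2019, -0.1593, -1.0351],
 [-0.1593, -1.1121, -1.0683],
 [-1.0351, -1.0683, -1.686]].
sigma(A) ≈ {-3, -1, 0}

A is real symmetric, so its spectrum consists of real eigenvalues. Expanding the characteristic polynomial of the displayed matrix gives
  det(λ I - A) = p(λ) = λ^3 + (4)λ^2 + (3)λ + (0).
Solving p(λ) = 0 yields eigenvalues ≈ -3, -1, 0. (A is shown rounded to 4 decimals, so these recover the underlying integer eigenvalues to within that precision.)
Verification: the trace of A = -4 equals the sum of eigenvalues -4, and det(A) ≈ 0.0001 matches the eigenvalue product 0.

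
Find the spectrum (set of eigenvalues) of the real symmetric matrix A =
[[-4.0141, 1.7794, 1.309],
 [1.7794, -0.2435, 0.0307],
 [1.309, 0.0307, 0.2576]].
sigma(A) ≈ {-5, 0, 1}

A is real symmetric, so its spectrum consists of real eigenvalues. Expanding the characteristic polynomial of the displayed matrix gives
  det(λ I - A) = p(λ) = λ^3 + (4)λ^2 + (-5)λ + (0).
Solving p(λ) = 0 yields eigenvalues ≈ -5, 0, 1. (A is shown rounded to 4 decimals, so these recover the underlying integer eigenvalues to within that precision.)
Verification: the trace of A = -4 equals the sum of eigenvalues -4, and det(A) ≈ 0.0002 matches the eigenvalue product 0.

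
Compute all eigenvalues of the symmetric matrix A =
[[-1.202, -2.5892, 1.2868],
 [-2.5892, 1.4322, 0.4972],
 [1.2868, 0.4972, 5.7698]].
sigma(A) ≈ {-3, 3, 6}

A is real symmetric, so its spectrum consists of real eigenvalues. Expanding the characteristic polynomial of the displayed matrix gives
  det(λ I - A) = p(λ) = λ^3 + (-6)λ^2 + (-9)λ + (54).
Solving p(λ) = 0 yields eigenvalues ≈ -3, 3, 6. (A is shown rounded to 4 decimals, so these recover the underlying integer eigenvalues to within that precision.)
Verification: the trace of A = 6 equals the sum of eigenvalues 6, and det(A) ≈ -54.0007 matches the eigenvalue product -54.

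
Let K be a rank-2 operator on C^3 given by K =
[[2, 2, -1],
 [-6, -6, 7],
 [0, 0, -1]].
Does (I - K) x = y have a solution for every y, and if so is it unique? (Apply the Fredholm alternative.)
(I - K) is invertible (det(I - K) = 10 ≠ 0), so for every y in C^3 the equation (I - K) x = y has a unique solution.

K has rank 2 and factors as K = U V^T = u1 v1^T + u2 v2^T with u1 = (2, -2, -1), v1 = (2, 2, -2), u2 = (-1, -1, 1), v2 = (2, 2, -3) (multiplying out reproduces the displayed K). The nonzero eigenvalues of U V^T coincide with those of the 2 x 2 matrix G = V^T U = [[v1·u1, v1·u2], [v2·u1, v2·u2]] = [[2, -6], [3, -7]], and by the Sylvester determinant identity det(I_3 - U V^T) = det(I_2 - V^T U) = det([[-1, 6], [-3, 8]]) = (-1)(8) - (6)(-3) = 10. (Direct check: I - K =
[[-1, -2, 1],
 [6, 7, -7],
 [0, 0, 2]]
has determinant 10.) The finite-dimensional Fredholm alternative says: either (I - K) is invertible, or ker(I - K) ≠ {0} and then range(I - K) = ker((I - K)^*)^⊥, with dim ker(I - K) = dim ker((I - K)^*). Since det(I - K) ≠ 0, 1 is not an eigenvalue of K and ker(I - K) = {0}, so we are in the first case: for every y there is a unique x = (I - K)^(-1) y. (Explicitly, by the Woodbury identity, (I - U V^T)^(-1) = I + U (I_2 - G)^(-1) V^T.)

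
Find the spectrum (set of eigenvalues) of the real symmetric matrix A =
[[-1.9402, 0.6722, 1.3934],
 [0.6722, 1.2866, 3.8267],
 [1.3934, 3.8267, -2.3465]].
sigma(A) ≈ {-5, -2, 4}

A is real symmetric, so its spectrum consists of real eigenvalues. Expanding the characteristic polynomial of the displayed matrix gives
  det(λ I - A) = p(λ) = λ^3 + (3)λ^2 + (-18)λ + (-40).
Solving p(λ) = 0 yields eigenvalues ≈ -5, -2, 4. (A is shown rounded to 4 decimals, so these recover the underlying integer eigenvalues to within that precision.)
Verification: the trace of A = -3 equals the sum of eigenvalues -3, and det(A) ≈ 39.9998 matches the eigenvalue product 40.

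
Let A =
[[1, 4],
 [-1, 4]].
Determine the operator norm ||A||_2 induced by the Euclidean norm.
||A||_2 = sqrt(32) ≈ 5.6569 (= sqrt(largest eigenvalue of A^T A))

||A||_2 = sigma_max(A) = sqrt(lambda_max(A^T A)). Form the symmetric matrix M = A^T A =
[[2, 0],
 [0, 32]].
Its characteristic polynomial (trace, determinant of M give the coefficients) is
  p(λ) = det(λ I - M) = λ^2 - 34λ + 64.
For λ^2 - 34λ + 64 the discriminant is 900. It is a perfect square (30^2), so the roots are rational: λ = (34 ± 30)/2 = 32, 2.
So the eigenvalues of A^T A are ≈ 2, 32 (all ≥ 0, as they must be for A^T A). The largest is λ_max = 32, hence ||A||_2 = sqrt(λ_max) = sqrt(32) ≈ 5.6569.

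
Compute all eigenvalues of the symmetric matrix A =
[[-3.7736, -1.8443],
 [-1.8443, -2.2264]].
sigma(A) ≈ {-5, -1}

A is real symmetric, so its spectrum consists of real eigenvalues. Expanding the characteristic polynomial of the displayed matrix gives
  det(λ I - A) = p(λ) = λ^2 + (6)λ + (5).
Solving p(λ) = 0 yields eigenvalues ≈ -5, -1. (A is shown rounded to 4 decimals, so these recover the underlying integer eigenvalues to within that precision.)
Verification: the trace of A = -6 equals the sum of eigenvalues -6, and det(A) ≈ 5.0001 matches the eigenvalue product 5.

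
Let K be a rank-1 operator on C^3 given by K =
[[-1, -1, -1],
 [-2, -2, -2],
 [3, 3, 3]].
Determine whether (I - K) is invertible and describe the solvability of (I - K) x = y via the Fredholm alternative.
(I - K) is invertible (det(I - K) = 1 ≠ 0), so for every y in C^3 the equation (I - K) x = y has a unique solution.

K has rank 1, so it is an outer product K = u v^T: every row of K is a multiple of one row vector. Reading off the entries, u = (-1, -2, 3) and v = (1, 1, 1) (row i of K equals u_i·v^T). A rank-one matrix u v^T satisfies K u = u (v·u) and kills the (2)-dimensional subspace v^⊥, so its characteristic polynomial is lambda^2 (lambda - v·u) with v·u = tr K = 0. Hence the eigenvalues of I - K are 1 (multiplicity 2) and 1 - (0) = 1, so det(I - K) = 1. (Direct check: I - K =
[[2, 1, 1],
 [2, 3, 2],
 [-3, -3, -2]]
has determinant 1.) The finite-dimensional Fredholm alternative says: either (I - K) is invertible, or ker(I - K) ≠ {0} and then range(I - K) = ker((I - K)^*)^⊥, with dim ker(I - K) = dim ker((I - K)^*). Since det(I - K) ≠ 0, 1 is not an eigenvalue of K and ker(I - K) = {0}, so we are in the first case: for every y there is a unique x = (I - K)^(-1) y. Explicitly, by the Sherman–Morrison formula, (I - u v^T)^(-1) = I + u v^T/(1 - v·u), i.e. (I - K)^(-1) = I + K.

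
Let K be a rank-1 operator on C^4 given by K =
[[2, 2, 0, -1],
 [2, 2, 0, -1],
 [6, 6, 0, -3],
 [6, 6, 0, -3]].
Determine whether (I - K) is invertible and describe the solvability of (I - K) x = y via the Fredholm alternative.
(I - K) is singular (det(I - K) = 0, i.e. 1 ∈ sigma(K)). (I - K) x = y is solvable iff y ⊥ ker((I - K)^*) = span{(2, 2, 0, -1)}, i.e. iff 2y_1 + 2y_2 - y_4 = 0. When solvable, the solutions are x = y + c·(1, 1, 3, 3), c arbitrary (ker(I - K) = span{(1, 1, 3, 3)}, dimension 1).

K has rank 1, so it is an outer product K = u v^T: every row of K is a multiple of one row vector. Reading off the entries, u = (1, 1, 3, 3) and v = (2, 2, 0, -1) (row i of K equals u_i·v^T). A rank-one matrix u v^T satisfies K u = u (v·u) and kills the (3)-dimensional subspace v^⊥, so its characteristic polynomial is lambda^3 (lambda - v·u) with v·u = tr K = 1. Hence the eigenvalues of I - K are 1 (multiplicity 3) and 1 - (1) = 0, so det(I - K) = 0. (Direct check: I - K =
[[-1, -2, 0, 1],
 [-2, -1, 0, 1],
 [-6, -6, 1, 3],
 [-6, -6, 0, 4]]
has determinant 0.) So 1 is an eigenvalue of K and (I - K) is not invertible. The finite-dimensional Fredholm alternative says: either (I - K) is invertible, or ker(I - K) ≠ {0} and then range(I - K) = ker((I - K)^*)^⊥, with dim ker(I - K) = dim ker((I - K)^*). We are in the second case, so we need both kernels. Kernel of I - K: (I - K) u = u - u (v·u) = u - u = 0, so ker(I - K) = span{u} = span{(1, 1, 3, 3)} (it is exactly 1-dimensional because rank(I - K) = 3). Kernel of the adjoint: K is real, so (I - K)^* = I - K^T = I - v u^T, and (I - v u^T) v = v - v (u·v) = 0; hence ker((I - K)^*) = span{v} = span{(2, 2, 0, -1)}. Therefore (I - K) x = y is solvable iff <y, v> = 0, i.e. iff 2y_1 + 2y_2 - y_4 = 0. When this holds, K y = u (v·y) = 0, so (I - K) y = y and x = y is a particular solution; the full solution set is the line x = y + c·u = y + c·(1, 1, 3, 3), c ∈ C.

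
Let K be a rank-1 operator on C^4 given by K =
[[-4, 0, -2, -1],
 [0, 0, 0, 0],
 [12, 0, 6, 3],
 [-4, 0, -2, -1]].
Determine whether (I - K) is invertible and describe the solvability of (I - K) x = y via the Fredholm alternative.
(I - K) is singular (det(I - K) = 0, i.e. 1 ∈ sigma(K)). (I - K) x = y is solvable iff y ⊥ ker((I - K)^*) = span{(-4, 0, -2, -1)}, i.e. iff -4y_1 - 2y_3 - y_4 = 0. When solvable, the solutions are x = y + c·(1, 0, -3, 1), c arbitrary (ker(I - K) = span{(1, 0, -3, 1)}, dimension 1).

K has rank 1, so it is an outer product K = u v^T: every row of K is a multiple of one row vector. Reading off the entries, u = (1, 0, -3, 1) and v = (-4, 0, -2, -1) (row i of K equals u_i·v^T). A rank-one matrix u v^T satisfies K u = u (v·u) and kills the (3)-dimensional subspace v^⊥, so its characteristic polynomial is lambda^3 (lambda - v·u) with v·u = tr K = 1. Hence the eigenvalues of I - K are 1 (multiplicity 3) and 1 - (1) = 0, so det(I - K) = 0. (Direct check: I - K =
[[5, 0, 2, 1],
 [0, 1, 0, 0],
 [-12, 0, -5, -3],
 [4, 0, 2, 2]]
has determinant 0.) So 1 is an eigenvalue of K and (I - K) is not invertible. The finite-dimensional Fredholm alternative says: either (I - K) is invertible, or ker(I - K) ≠ {0} and then range(I - K) = ker((I - K)^*)^⊥, with dim ker(I - K) = dim ker((I - K)^*). We are in the second case, so we need both kernels. Kernel of I - K: (I - K) u = u - u (v·u) = u - u = 0, so ker(I - K) = span{u} = span{(1, 0, -3, 1)} (it is exactly 1-dimensional because rank(I - K) = 3). Kernel of the adjoint: K is real, so (I - K)^* = I - K^T = I - v u^T, and (I - v u^T) v = v - v (u·v) = 0; hence ker((I - K)^*) = span{v} = span{(-4, 0, -2, -1)}. Therefore (I - K) x = y is solvable iff <y, v> = 0, i.e. iff -4y_1 - 2y_3 - y_4 = 0. When this holds, K y = u (v·y) = 0, so (I - K) y = y and x = y is a particular solution; the full solution set is the line x = y + c·u = y + c·(1, 0, -3, 1), c ∈ C.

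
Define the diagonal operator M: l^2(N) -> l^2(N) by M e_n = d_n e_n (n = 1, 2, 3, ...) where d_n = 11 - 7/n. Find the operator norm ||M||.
||M|| = 11

For a diagonal operator on l^2 with entries d_n, ||M|| = sup_n |d_n|. Here d_1 = 4, d_2 = 15/2, ..., and d_n = 11 - 7/n increases monotonically toward 11. All terms lie in [4, 11), so |d_n| = d_n and the supremum is the limit 11, which is not attained by any individual d_n. Hence ||M|| = 11.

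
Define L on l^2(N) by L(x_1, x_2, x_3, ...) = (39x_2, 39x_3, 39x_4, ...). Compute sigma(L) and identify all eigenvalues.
sigma(L) = closed disk {z in C : |z| ≤ 39}; sigma_p(L) = open disk {z in C : |z| < 39}

Note L = 39·V where V is the unit left shift (V x)_k = x_{k+1}; so sigma(L) = 39·sigma(V) and ||L|| = 39||V||. ||L x||^2 = 1521sum_{k≥2} |x_k|^2 ≤ 1521||x||^2, with equality on {x : x_1 = 0}, so ||L|| = 39. For any lambda with |lambda| < 39, set r = lambda/39 (|r| < 1); the vector x = (1, r, r^2, ...) is in l^2 and satisfies L x = 39(r, r^2, ...) = lambda x, so lambda is an eigenvalue. On the boundary |lambda| = 39 the geometric series diverges, so no l^2 eigenvector exists, but these lambda lie in the approximate point spectrum. Hence sigma(L) is the closed disk of radius 39 and sigma_p(L) is the open disk.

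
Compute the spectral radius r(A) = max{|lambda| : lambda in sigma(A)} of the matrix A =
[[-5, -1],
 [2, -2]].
r(A) = 4

The eigenvalues of A are the roots of its characteristic polynomial. With M = A (coefficients from the trace and determinant):
  p(λ) = det(λ I - M) = λ^2 + 7λ + 12.
For λ^2 + 7λ + 12 the discriminant is 1. It is a perfect square (1^2), so the roots are rational: λ = (-7 ± 1)/2 = -3, -4.
Thus the eigenvalues (to 4 decimals) are -3 (modulus 3); -4 (modulus 4). The spectral radius is the largest modulus: r(A) = 4. (Cross-check: r(A) ≤ ||A||_2 ≈ 5.389; equality holds whenever A is normal, though it can also hold for some non-normal A.)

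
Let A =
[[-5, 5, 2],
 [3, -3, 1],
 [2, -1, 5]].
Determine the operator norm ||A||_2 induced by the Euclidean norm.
||A||_2 ≈ 8.5174 (= sqrt(largest eigenvalue of A^T A))

||A||_2 = sigma_max(A) = sqrt(lambda_max(A^T A)). Form the symmetric matrix M = A^T A =
[[38, -36, 3],
 [-36, 35, 2],
 [3, 2, 30]].
Its characteristic polynomial (trace, sum of principal 2x2 minors, determinant of M give the coefficients) is
  p(λ) = det(λ I - M) = λ^3 - 103λ^2 + 2211λ - 121.
No integer candidate from the rational root theorem (±divisors of 121) is a root, so the roots are irrational. The cubic discriminant is Δ = 8594966864 > 0, so there are three distinct real roots. p(0) = -121 and p(1) = 1988 have opposite signs, so a root lies in (0, 1); Newton's method refines it to λ ≈ 0.0549. p(30) = 509 and p(31) = -772 have opposite signs, so a root lies in (30, 31); Newton's method refines it to λ ≈ 30.3995. p(72) = -1633 and p(73) = 1412 have opposite signs, so a root lies in (72, 73); Newton's method refines it to λ ≈ 72.5456. Check (Vieta): the three roots sum to 103, matching tr M = 103.
So the eigenvalues of A^T A are ≈ 0.0549, 30.3995, 72.5456 (all ≥ 0, as they must be for A^T A). The largest is λ_max ≈ 72.5456, hence ||A||_2 = sqrt(λ_max) ≈ 8.5174.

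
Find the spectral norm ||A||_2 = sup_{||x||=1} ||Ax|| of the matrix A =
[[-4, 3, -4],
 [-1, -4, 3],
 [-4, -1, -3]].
||A||_2 ≈ 8.1709 (= sqrt(largest eigenvalue of A^T A))

||A||_2 = sigma_max(A) = sqrt(lambda_max(A^T A)). Form the symmetric matrix M = A^T A =
[[33, -4, 25],
 [-4, 26, -21],
 [25, -21, 34]].
Its characteristic polynomial (trace, sum of principal 2x2 minors, determinant of M give the coefficients) is
  p(λ) = det(λ I - M) = λ^3 - 93λ^2 + 1782λ - 2025.
No integer candidate from the rational root theorem (±divisors of 2025) is a root, so the roots are irrational. The cubic discriminant is Δ = 4244676129 > 0, so there are three distinct real roots. p(1) = -335 and p(2) = 1175 have opposite signs, so a root lies in (1, 2); Newton's method refines it to λ ≈ 1.212. p(25) = 25 and p(26) = -985 have opposite signs, so a root lies in (25, 26); Newton's method refines it to λ ≈ 25.0252. p(66) = -2025 and p(67) = 655 have opposite signs, so a root lies in (66, 67); Newton's method refines it to λ ≈ 66.7628. Check (Vieta): the three roots sum to 93, matching tr M = 93.
So the eigenvalues of A^T A are ≈ 1.212, 25.0252, 66.7628 (all ≥ 0, as they must be for A^T A). The largest is λ_max ≈ 66.7628, hence ||A||_2 = sqrt(λ_max) ≈ 8.1709.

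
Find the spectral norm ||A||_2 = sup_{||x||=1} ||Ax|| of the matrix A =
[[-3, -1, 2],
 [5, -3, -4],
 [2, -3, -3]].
||A||_2 ≈ 8.8002 (= sqrt(largest eigenvalue of A^T A))

||A||_2 = sigma_max(A) = sqrt(lambda_max(A^T A)). Form the symmetric matrix M = A^T A =
[[38, -18, -32],
 [-18, 19, 19],
 [-32, 19, 29]].
Its characteristic polynomial (trace, sum of principal 2x2 minors, determinant of M give the coefficients) is
  p(λ) = det(λ I - M) = λ^3 - 86λ^2 + 666λ - 256.
No integer candidate from the rational root theorem (±divisors of 256) is a root, so the roots are irrational. The cubic discriminant is Δ = 1709743984 > 0, so there are three distinct real roots. p(0) = -256 and p(1) = 325 have opposite signs, so a root lies in (0, 1); Newton's method refines it to λ ≈ 0.4055. p(8) = 80 and p(9) = -499 have opposite signs, so a root lies in (8, 9); Newton's method refines it to λ ≈ 8.1517. p(77) = -2335 and p(78) = 3020 have opposite signs, so a root lies in (77, 78); Newton's method refines it to λ ≈ 77.4428. Check (Vieta): the three roots sum to 86, matching tr M = 86.
So the eigenvalues of A^T A are ≈ 0.4055, 8.1517, 77.4428 (all ≥ 0, as they must be for A^T A). The largest is λ_max ≈ 77.4428, hence ||A||_2 = sqrt(λ_max) ≈ 8.8002.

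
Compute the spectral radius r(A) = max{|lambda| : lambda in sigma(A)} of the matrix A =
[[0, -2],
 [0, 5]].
r(A) = 5

The eigenvalues of A are the roots of its characteristic polynomial. With M = A (coefficients from the trace and determinant):
  p(λ) = det(λ I - M) = λ^2 - 5λ.
For λ^2 - 5λ the discriminant is 25. It is a perfect square (5^2), so the roots are rational: λ = (5 ± 5)/2 = 5, 0.
Thus the eigenvalues (to 4 decimals) are 5 (modulus 5); 0 (modulus 0). The spectral radius is the largest modulus: r(A) = 5. (Cross-check: r(A) ≤ ||A||_2 ≈ 5.3852; equality holds whenever A is normal, though it can also hold for some non-normal A.)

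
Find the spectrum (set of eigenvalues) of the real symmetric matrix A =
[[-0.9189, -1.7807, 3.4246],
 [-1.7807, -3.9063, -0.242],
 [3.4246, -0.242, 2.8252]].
sigma(A) ≈ {-5, -2, 5}

A is real symmetric, so its spectrum consists of real eigenvalues. Expanding the characteristic polynomial of the displayed matrix gives
  det(λ I - A) = p(λ) = λ^3 + (2)λ^2 + (-25)λ + (-50).
Solving p(λ) = 0 yields eigenvalues ≈ -5, -2, 5. (A is shown rounded to 4 decimals, so these recover the underlying integer eigenvalues to within that precision.)
Verification: the trace of A = -2 equals the sum of eigenvalues -2, and det(A) ≈ 50.0006 matches the eigenvalue product 50.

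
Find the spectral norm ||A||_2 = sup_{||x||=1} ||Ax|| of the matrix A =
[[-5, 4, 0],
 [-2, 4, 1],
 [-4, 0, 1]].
||A||_2 ≈ 8.2478 (= sqrt(largest eigenvalue of A^T A))

||A||_2 = sigma_max(A) = sqrt(lambda_max(A^T A)). Form the symmetric matrix M = A^T A =
[[45, -28, -6],
 [-28, 32, 4],
 [-6, 4, 2]].
Its characteristic polynomial (trace, sum of principal 2x2 minors, determinant of M give the coefficients) is
  p(λ) = det(λ I - M) = λ^3 - 79λ^2 + 758λ - 784.
No integer candidate from the rational root theorem (±divisors of 784) is a root, so the roots are irrational. The cubic discriminant is Δ = 1126064644 > 0, so there are three distinct real roots. p(1) = -104 and p(2) = 424 have opposite signs, so a root lies in (1, 2); Newton's method refines it to λ ≈ 1.1764. p(9) = 368 and p(10) = -104 have opposite signs, so a root lies in (9, 10); Newton's method refines it to λ ≈ 9.7969. p(68) = -104 and p(69) = 3908 have opposite signs, so a root lies in (68, 69); Newton's method refines it to λ ≈ 68.0267. Check (Vieta): the three roots sum to 79, matching tr M = 79.
So the eigenvalues of A^T A are ≈ 1.1764, 9.7969, 68.0267 (all ≥ 0, as they must be for A^T A). The largest is λ_max ≈ 68.0267, hence ||A||_2 = sqrt(λ_max) ≈ 8.2478.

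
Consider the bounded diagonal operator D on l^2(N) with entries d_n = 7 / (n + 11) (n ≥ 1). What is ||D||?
||D|| = 7/12 (attained at n = 1)

For D diagonal, ||D|| = sup_n |d_n| = sup_n 7/(n + 11). This is positive and strictly decreasing in n, so the supremum is attained at n = 1: d_1 = 7/(1 + 11) = 7/12. Hence ||D|| = 7/12.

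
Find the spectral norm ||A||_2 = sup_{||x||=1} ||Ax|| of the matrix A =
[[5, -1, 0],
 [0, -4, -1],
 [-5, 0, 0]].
||A||_2 ≈ 7.1238 (= sqrt(largest eigenvalue of A^T A))

||A||_2 = sigma_max(A) = sqrt(lambda_max(A^T A)). Form the symmetric matrix M = A^T A =
[[50, -5, 0],
 [-5, 17, 4],
 [0, 4, 1]].
Its characteristic polynomial (trace, sum of principal 2x2 minors, determinant of M give the coefficients) is
  p(λ) = det(λ I - M) = λ^3 - 68λ^2 + 876λ - 25.
No integer candidate from the rational root theorem (±divisors of 25) is a root, so the roots are irrational. The cubic discriminant is Δ = 854806645 > 0, so there are three distinct real roots. p(0) = -25 and p(1) = 784 have opposite signs, so a root lies in (0, 1); Newton's method refines it to λ ≈ 0.0286. p(17) = 128 and p(18) = -457 have opposite signs, so a root lies in (17, 18); Newton's method refines it to λ ≈ 17.2235. p(50) = -1225 and p(51) = 434 have opposite signs, so a root lies in (50, 51); Newton's method refines it to λ ≈ 50.7479. Check (Vieta): the three roots sum to 68, matching tr M = 68.
So the eigenvalues of A^T A are ≈ 0.0286, 17.2235, 50.7479 (all ≥ 0, as they must be for A^T A). The largest is λ_max ≈ 50.7479, hence ||A||_2 = sqrt(λ_max) ≈ 7.1238.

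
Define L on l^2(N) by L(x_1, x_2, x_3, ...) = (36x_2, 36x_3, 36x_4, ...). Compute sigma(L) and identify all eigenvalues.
sigma(L) = closed disk {z in C : |z| ≤ 36}; sigma_p(L) = open disk {z in C : |z| < 36}

Note L = 36·V where V is the unit left shift (V x)_k = x_{k+1}; so sigma(L) = 36·sigma(V) and ||L|| = 36||V||. ||L x||^2 = 1296sum_{k≥2} |x_k|^2 ≤ 1296||x||^2, with equality on {x : x_1 = 0}, so ||L|| = 36. For any lambda with |lambda| < 36, set r = lambda/36 (|r| < 1); the vector x = (1, r, r^2, ...) is in l^2 and satisfies L x = 36(r, r^2, ...) = lambda x, so lambda is an eigenvalue. On the boundary |lambda| = 36 the geometric series diverges, so no l^2 eigenvector exists, but these lambda lie in the approximate point spectrum. Hence sigma(L) is the closed disk of radius 36 and sigma_p(L) is the open disk.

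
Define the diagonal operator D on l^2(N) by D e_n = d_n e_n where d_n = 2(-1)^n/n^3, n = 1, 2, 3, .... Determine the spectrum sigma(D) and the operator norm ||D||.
sigma(D) = {2(-1)^n/n^3 : n ≥ 1} ∪ {0}; ||D|| = 2

A bounded diagonal operator on l^2 with diagonal entries d_n has spectrum equal to the closure of {d_n : n ≥ 1}: every d_n is an eigenvalue (with eigenvector e_n), so {d_n} ⊂ sigma(D); the spectrum is closed, so its closure is too; and for lambda not in the closure, (D - lambda I) has bounded inverse (the diagonal entries 1/(d_n - lambda) are bounded). For our sequence d_n = 2(-1)^n/n^3, n = 1, 2, 3, ...:
  - {d_n} = {2(-1)^n/n^3 : n ≥ 1}; the only limit point is 0
  - closure = {2(-1)^n/n^3 : n ≥ 1} ∪ {0}
For the norm: a diagonal operator has ||D|| = sup_n |d_n|. Here |d_n| = 2/n^3 is decreasing, so sup_n |d_n| = |d_1| = 2. So ||D|| = 2.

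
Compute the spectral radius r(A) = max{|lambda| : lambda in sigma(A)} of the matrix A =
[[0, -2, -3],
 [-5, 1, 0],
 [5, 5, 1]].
r(A) ≈ 4.5482

The eigenvalues of A are the roots of its characteristic polynomial. With M = A (coefficients from the trace, the sum of principal 2x2 minors, and det A):
  p(λ) = det(λ I - M) = λ^3 - 2λ^2 + 6λ - 80.
No integer candidate from the rational root theorem (±divisors of 80) is a root, so the roots are irrational. The cubic discriminant is Δ = -158800 < 0, so there is one real root and a complex-conjugate pair. p(4) = -24 and p(5) = 25 have opposite signs, so a root lies in (4, 5); Newton's method refines it to λ ≈ 4.5482. Dividing out (λ - (4.5482)) leaves approximately λ^2 + 2.5482λ + 17.5895. For λ^2 + 2.5482λ + 17.5895 the discriminant is -63.8648. It is negative, so the remaining roots are the complex-conjugate pair λ ≈ -1.2741 ± 3.9958i. Their product equals the constant term, so |λ|^2 ≈ 17.5895 and |λ| ≈ 4.194.
Thus the eigenvalues (to 4 decimals) are 4.5482 (modulus 4.5482); -1.2741 ± 3.9958i (modulus 4.194). The spectral radius is the largest modulus: r(A) ≈ 4.5482. (Cross-check: r(A) ≤ ||A||_2 ≈ 8.0157; equality holds whenever A is normal, though it can also hold for some non-normal A.)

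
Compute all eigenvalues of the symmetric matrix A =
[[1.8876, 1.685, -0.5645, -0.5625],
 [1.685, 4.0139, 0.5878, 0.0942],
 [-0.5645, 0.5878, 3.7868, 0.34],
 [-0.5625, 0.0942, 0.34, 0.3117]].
sigma(A) ≈ {0, 1, 4, 5}

A is real symmetric, so its spectrum consists of real eigenvalues. Expanding the characteristic polynomial of the displayed matrix gives
  det(λ I - A) = p(λ) = λ^4 + (-10)λ^3 + (29)λ^2 + (-20)λ + (0).
Solving p(λ) = 0 yields eigenvalues ≈ 0, 1, 4, 5. (A is shown rounded to 4 decimals, so these recover the underlying integer eigenvalues to within that precision.)
Verification: the trace of A = 10 equals the sum of eigenvalues 10, and det(A) ≈ -0.0008 matches the eigenvalue product 0.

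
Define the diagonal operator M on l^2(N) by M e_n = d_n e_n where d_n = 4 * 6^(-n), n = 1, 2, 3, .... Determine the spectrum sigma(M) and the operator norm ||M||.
sigma(M) = {4 * 6^(-n) : n ≥ 1} ∪ {0}; ||M|| = 2/3

A bounded diagonal operator on l^2 with diagonal entries d_n has spectrum equal to the closure of {d_n : n ≥ 1}: every d_n is an eigenvalue (with eigenvector e_n), so {d_n} ⊂ sigma(M); the spectrum is closed, so its closure is too; and for lambda not in the closure, (M - lambda I) has bounded inverse (the diagonal entries 1/(d_n - lambda) are bounded). For our sequence d_n = 4 * 6^(-n), n = 1, 2, 3, ...:
  - {d_n} = {4 * 6^(-n) : n ≥ 1}; the only limit point is 0
  - closure = {4 * 6^(-n) : n ≥ 1} ∪ {0}
For the norm: a diagonal operator has ||M|| = sup_n |d_n|. Here d_n = 4 * 6^(-n) is positive and decreasing, so sup_n |d_n| = d_1 = 4/6 = 2/3. So ||M|| = 2/3.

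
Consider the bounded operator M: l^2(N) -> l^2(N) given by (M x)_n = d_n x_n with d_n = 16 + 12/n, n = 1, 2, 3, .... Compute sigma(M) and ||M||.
sigma(M) = {16 + 12/n : n ≥ 1} ∪ {16}; ||M|| = 28

A bounded diagonal operator on l^2 with diagonal entries d_n has spectrum equal to the closure of {d_n : n ≥ 1}: every d_n is an eigenvalue (with eigenvector e_n), so {d_n} ⊂ sigma(M); the spectrum is closed, so its closure is too; and for lambda not in the closure, (M - lambda I) has bounded inverse (the diagonal entries 1/(d_n - lambda) are bounded). For our sequence d_n = 16 + 12/n, n = 1, 2, 3, ...:
  - {d_n} = {16 + 12/n : n ≥ 1}; the only limit point is 16
  - closure = {16 + 12/n : n ≥ 1} ∪ {16}
For the norm: a diagonal operator has ||M|| = sup_n |d_n|. Here d_n = 16 + 12/n is positive and decreasing, so sup_n |d_n| = d_1 = 16 + 12 = 28. So ||M|| = 28.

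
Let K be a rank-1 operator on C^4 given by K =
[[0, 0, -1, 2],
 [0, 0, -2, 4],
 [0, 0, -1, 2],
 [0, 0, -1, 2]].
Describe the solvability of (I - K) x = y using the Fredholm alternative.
(I - K) is singular (det(I - K) = 0, i.e. 1 ∈ sigma(K)). (I - K) x = y is solvable iff y ⊥ ker((I - K)^*) = span{(0, 0, -1, 2)}, i.e. iff -y_3 + 2y_4 = 0. When solvable, the solutions are x = y + c·(1, 2, 1, 1), c arbitrary (ker(I - K) = span{(1, 2, 1, 1)}, dimension 1).

K has rank 1, so it is an outer product K = u v^T: every row of K is a multiple of one row vector. Reading off the entries, u = (1, 2, 1, 1) and v = (0, 0, -1, 2) (row i of K equals u_i·v^T). A rank-one matrix u v^T satisfies K u = u (v·u) and kills the (3)-dimensional subspace v^⊥, so its characteristic polynomial is lambda^3 (lambda - v·u) with v·u = tr K = 1. Hence the eigenvalues of I - K are 1 (multiplicity 3) and 1 - (1) = 0, so det(I - K) = 0. (Direct check: I - K =
[[1, 0, 1, -2],
 [0, 1, 2, -4],
 [0, 0, 2, -2],
 [0, 0, 1, -1]]
has determinant 0.) So 1 is an eigenvalue of K and (I - K) is not invertible. The finite-dimensional Fredholm alternative says: either (I - K) is invertible, or ker(I - K) ≠ {0} and then range(I - K) = ker((I - K)^*)^⊥, with dim ker(I - K) = dim ker((I - K)^*). We are in the second case, so we need both kernels. Kernel of I - K: (I - K) u = u - u (v·u) = u - u = 0, so ker(I - K) = span{u} = span{(1, 2, 1, 1)} (it is exactly 1-dimensional because rank(I - K) = 3). Kernel of the adjoint: K is real, so (I - K)^* = I - K^T = I - v u^T, and (I - v u^T) v = v - v (u·v) = 0; hence ker((I - K)^*) = span{v} = span{(0, 0, -1, 2)}. Therefore (I - K) x = y is solvable iff <y, v> = 0, i.e. iff -y_3 + 2y_4 = 0. When this holds, K y = u (v·y) = 0, so (I - K) y = y and x = y is a particular solution; the full solution set is the line x = y + c·u = y + c·(1, 2, 1, 1), c ∈ C.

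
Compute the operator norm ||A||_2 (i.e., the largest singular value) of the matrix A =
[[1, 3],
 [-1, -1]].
||A||_2 = sqrt((12 + sqrt(128))/2) ≈ 3.4142 (= sqrt(largest eigenvalue of A^T A))

||A||_2 = sigma_max(A) = sqrt(lambda_max(A^T A)). Form the symmetric matrix M = A^T A =
[[2, 4],
 [4, 10]].
Its characteristic polynomial (trace, determinant of M give the coefficients) is
  p(λ) = det(λ I - M) = λ^2 - 12λ + 4.
For λ^2 - 12λ + 4 the discriminant is 128. It is nonnegative but not a perfect square, so the roots are real and irrational: λ = (12 ± sqrt(128))/2 ≈ 11.6569, 0.3431.
So the eigenvalues of A^T A are ≈ 0.3431, 11.6569 (all ≥ 0, as they must be for A^T A). The largest is λ_max = (12 + sqrt(128))/2 ≈ 11.6569, hence ||A||_2 = sqrt(λ_max) = sqrt((12 + sqrt(128))/2) ≈ 3.4142.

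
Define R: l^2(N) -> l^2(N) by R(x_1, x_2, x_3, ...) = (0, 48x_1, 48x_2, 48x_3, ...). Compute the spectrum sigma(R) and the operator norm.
sigma(R) = closed disk {z in C : |z| ≤ 48}; ||R|| = 48

Note R = 48·U where U is the unit right shift (U x)_k = x_{k-1} (with x_0 := 0); so ||R|| = 48||U|| and sigma(R) = 48·sigma(U). ||R x||^2 = sum_{k≥1} |48x_k|^2 = 2304||x||^2, so ||R|| = 48 and sigma(R) ⊂ {|z| ≤ 48}. For any |lambda| < 48, the equation (R - lambda I) x = 0 forces x_1 = 0, then 48x_k = lambda x_{k+1} ⇒ x = 0, so R has no eigenvalues. But (R - lambda I) is not surjective for |lambda| < 48: solving (R - lambda I) x = e_1 would require x_n proportional to (lambda/48)^(-n), which is not in l^2. So every |lambda| < 48 lies in the residual spectrum. The boundary |lambda| = 48 is in the approximate point spectrum (the spectrum is closed). Hence sigma(R) is the closed disk of radius 48.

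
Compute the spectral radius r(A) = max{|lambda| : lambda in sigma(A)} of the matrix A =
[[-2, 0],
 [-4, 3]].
r(A) = 3

The eigenvalues of A are the roots of its characteristic polynomial. With M = A (coefficients from the trace and determinant):
  p(λ) = det(λ I - M) = λ^2 - λ - 6.
For λ^2 - λ - 6 the discriminant is 25. It is a perfect square (5^2), so the roots are rational: λ = (1 ± 5)/2 = 3, -2.
Thus the eigenvalues (to 4 decimals) are 3 (modulus 3); -2 (modulus 2). The spectral radius is the largest modulus: r(A) = 3. (Cross-check: r(A) ≤ ||A||_2 ≈ 5.2631; equality holds whenever A is normal, though it can also hold for some non-normal A.)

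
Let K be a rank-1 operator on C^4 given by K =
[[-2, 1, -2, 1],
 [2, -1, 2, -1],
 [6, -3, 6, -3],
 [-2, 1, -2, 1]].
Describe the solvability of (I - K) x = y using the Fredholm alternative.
(I - K) is invertible (det(I - K) = -3 ≠ 0), so for every y in C^4 the equation (I - K) x = y has a unique solution.

K has rank 1, so it is an outer product K = u v^T: every row of K is a multiple of one row vector. Reading off the entries, u = (-1, 1, 3, -1) and v = (2, -1, 2, -1) (row i of K equals u_i·v^T). A rank-one matrix u v^T satisfies K u = u (v·u) and kills the (3)-dimensional subspace v^⊥, so its characteristic polynomial is lambda^3 (lambda - v·u) with v·u = tr K = 4. Hence the eigenvalues of I - K are 1 (multiplicity 3) and 1 - (4) = -3, so det(I - K) = -3. (Direct check: I - K =
[[3, -1, 2, -1],
 [-2, 2, -2, 1],
 [-6, 3, -5, 3],
 [2, -1, 2, 0]]
has determinant -3.) The finite-dimensional Fredholm alternative says: either (I - K) is invertible, or ker(I - K) ≠ {0} and then range(I - K) = ker((I - K)^*)^⊥, with dim ker(I - K) = dim ker((I - K)^*). Since det(I - K) ≠ 0, 1 is not an eigenvalue of K and ker(I - K) = {0}, so we are in the first case: for every y there is a unique x = (I - K)^(-1) y. Explicitly, by the Sherman–Morrison formula, (I - u v^T)^(-1) = I + u v^T/(1 - v·u), i.e. (I - K)^(-1) = I + K/(-3).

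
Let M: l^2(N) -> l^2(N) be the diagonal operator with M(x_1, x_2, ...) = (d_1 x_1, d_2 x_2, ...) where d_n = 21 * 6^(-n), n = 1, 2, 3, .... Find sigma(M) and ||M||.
sigma(M) = {21 * 6^(-n) : n ≥ 1} ∪ {0}; ||M|| = 7/2

A bounded diagonal operator on l^2 with diagonal entries d_n has spectrum equal to the closure of {d_n : n ≥ 1}: every d_n is an eigenvalue (with eigenvector e_n), so {d_n} ⊂ sigma(M); the spectrum is closed, so its closure is too; and for lambda not in the closure, (M - lambda I) has bounded inverse (the diagonal entries 1/(d_n - lambda) are bounded). For our sequence d_n = 21 * 6^(-n), n = 1, 2, 3, ...:
  - {d_n} = {21 * 6^(-n) : n ≥ 1}; the only limit point is 0
  - closure = {21 * 6^(-n) : n ≥ 1} ∪ {0}
For the norm: a diagonal operator has ||M|| = sup_n |d_n|. Here d_n = 21 * 6^(-n) is positive and decreasing, so sup_n |d_n| = d_1 = 21/6 = 7/2. So ||M|| = 7/2.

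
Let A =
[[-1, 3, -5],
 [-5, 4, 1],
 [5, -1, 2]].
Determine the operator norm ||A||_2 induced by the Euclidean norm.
||A||_2 ≈ 8.6361 (= sqrt(largest eigenvalue of A^T A))

||A||_2 = sigma_max(A) = sqrt(lambda_max(A^T A)). Form the symmetric matrix M = A^T A =
[[51, -28, 10],
 [-28, 26, -13],
 [10, -13, 30]].
Its characteristic polynomial (trace, sum of principal 2x2 minors, determinant of M give the coefficients) is
  p(λ) = det(λ I - M) = λ^3 - 107λ^2 + 2583λ - 12321.
No integer candidate from the rational root theorem (±divisors of 12321) is a root, so the roots are irrational. The cubic discriminant is Δ = 4273916112 > 0, so there are three distinct real roots. p(6) = -459 and p(7) = 860 have opposite signs, so a root lies in (6, 7); Newton's method refines it to λ ≈ 6.3332. p(26) = 81 and p(27) = -900 have opposite signs, so a root lies in (26, 27); Newton's method refines it to λ ≈ 26.0848. p(74) = -1887 and p(75) = 1404 have opposite signs, so a root lies in (74, 75); Newton's method refines it to λ ≈ 74.582. Check (Vieta): the three roots sum to 107, matching tr M = 107.
So the eigenvalues of A^T A are ≈ 6.3332, 26.0848, 74.582 (all ≥ 0, as they must be for A^T A). The largest is λ_max ≈ 74.582, hence ||A||_2 = sqrt(λ_max) ≈ 8.6361.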